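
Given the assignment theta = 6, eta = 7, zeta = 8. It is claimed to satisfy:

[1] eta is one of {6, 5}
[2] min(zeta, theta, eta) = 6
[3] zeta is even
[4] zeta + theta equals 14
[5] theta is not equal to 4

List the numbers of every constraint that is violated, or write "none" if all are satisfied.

[1] eta = 7 is not in {6, 5}  ✘
[2] min(8, 6, 7) = 6  ✔
[3] zeta = 8 is even  ✔
[4] zeta + theta = 8 + 6 = 14  ✔
[5] theta = 6, and 6 ≠ 4  ✔

Constraint 1 is violated.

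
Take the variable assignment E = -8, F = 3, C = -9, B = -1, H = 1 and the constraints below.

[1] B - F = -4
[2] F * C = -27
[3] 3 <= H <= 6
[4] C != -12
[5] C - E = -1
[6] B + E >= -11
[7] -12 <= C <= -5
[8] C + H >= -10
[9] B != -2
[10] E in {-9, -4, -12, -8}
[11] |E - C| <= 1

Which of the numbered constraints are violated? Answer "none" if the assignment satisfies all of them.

No — constraint 3 is not satisfied.

[1] B - F = -1 - 3 = -4  yes
[2] F * C = 3 * (-9) = -27  yes
[3] H = 1 is outside [3, 6]  no
[4] C = -9, and -9 ≠ -12  yes
[5] C - E = -9 - (-8) = -1  yes
[6] B + E = -1 + (-8) = -9; -9 ≥ -11  yes
[7] C = -9 lies in [-12, -5]  yes
[8] C + H = -9 + 1 = -8; -8 ≥ -10  yes
[9] B = -1, and -1 ≠ -2  yes
[10] E = -8 is in {-9, -4, -12, -8}  yes
[11] |-8 - (-9)| = 1; 1 ≤ 1  yes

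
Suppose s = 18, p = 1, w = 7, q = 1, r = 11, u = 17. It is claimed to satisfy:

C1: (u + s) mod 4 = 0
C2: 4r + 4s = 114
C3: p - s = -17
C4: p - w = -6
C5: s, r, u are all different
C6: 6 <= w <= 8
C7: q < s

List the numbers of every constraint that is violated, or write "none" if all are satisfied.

C1: u + s = 35; 35 mod 4 = 3, not 0  no
C2: 4r + 4s = 4(11) + 4(18) = 116, not 114  no
C3: p - s = 1 - 18 = -17  yes
C4: p - w = 1 - 7 = -6  yes
C5: values 18, 11, 17 are pairwise distinct  yes
C6: w = 7 lies in [6, 8]  yes
C7: q = 1, s = 18; 1 < 18  yes

Violated: 1 and 2.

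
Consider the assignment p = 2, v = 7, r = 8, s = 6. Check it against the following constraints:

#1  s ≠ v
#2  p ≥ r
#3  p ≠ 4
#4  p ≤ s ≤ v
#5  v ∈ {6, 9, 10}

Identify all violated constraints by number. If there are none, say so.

#1 s = 6, v = 7; distinct — holds.
#2 p = 2, r = 8; 2 < 8 (want ≥) — fails.
#3 p = 2, and 2 ≠ 4 — holds.
#4 values 2 ≤ 6 ≤ 7 — holds.
#5 v = 7 is not in {6, 9, 10} — fails.

No — constraints 2 and 5 are not satisfied.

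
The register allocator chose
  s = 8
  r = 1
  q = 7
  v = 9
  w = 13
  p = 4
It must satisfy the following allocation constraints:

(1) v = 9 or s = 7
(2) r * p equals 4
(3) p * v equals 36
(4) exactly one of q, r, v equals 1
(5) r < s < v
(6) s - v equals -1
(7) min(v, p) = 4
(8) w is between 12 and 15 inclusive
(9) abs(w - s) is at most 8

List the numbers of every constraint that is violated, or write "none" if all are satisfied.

(1) v = 9 = 9 (first disjunct)  holds
(2) r * p = 1 * 4 = 4  holds
(3) p * v = 4 * 9 = 36  holds
(4) q=7, r=1, v=9; 1 of them equals 1  holds
(5) values 1 < 8 < 9  holds
(6) s - v = 8 - 9 = -1  holds
(7) min(9, 4) = 4  holds
(8) w = 13 lies in [12, 15]  holds
(9) abs(13 - 8) = 5; 5 ≤ 8  holds

No violations.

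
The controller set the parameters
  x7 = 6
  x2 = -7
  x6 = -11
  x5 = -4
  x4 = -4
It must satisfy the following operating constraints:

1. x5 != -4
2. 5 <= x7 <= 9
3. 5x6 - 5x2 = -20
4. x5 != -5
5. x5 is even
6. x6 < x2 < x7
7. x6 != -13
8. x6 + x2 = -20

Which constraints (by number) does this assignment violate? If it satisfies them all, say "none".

1. x5 = -4, but -4 is required to differ — violated.
2. x7 = 6 lies in [5, 9] — satisfied.
3. 5x6 - 5x2 = 5(-11) - 5(-7) = -20 — satisfied.
4. x5 = -4, and -4 ≠ -5 — satisfied.
5. x5 = -4 is even — satisfied.
6. values -11 < -7 < 6 — satisfied.
7. x6 = -11, and -11 ≠ -13 — satisfied.
8. x6 + x2 = -11 + (-7) = -18, not -20 — violated.

Violated: 1 and 8.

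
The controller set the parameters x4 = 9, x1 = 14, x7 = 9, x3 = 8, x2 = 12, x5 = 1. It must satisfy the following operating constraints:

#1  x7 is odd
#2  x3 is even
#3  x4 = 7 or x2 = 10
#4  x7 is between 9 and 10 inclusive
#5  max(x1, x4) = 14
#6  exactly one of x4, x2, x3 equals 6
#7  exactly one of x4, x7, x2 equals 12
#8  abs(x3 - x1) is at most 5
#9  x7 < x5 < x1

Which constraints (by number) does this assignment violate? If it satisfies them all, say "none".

#1 x7 = 9 is odd  ✓
#2 x3 = 8 is even  ✓
#3 x4 = 9 ≠ 7 and x2 = 12 ≠ 10; both disjuncts false  ✗
#4 x7 = 9 lies in [9, 10]  ✓
#5 max(14, 9) = 14  ✓
#6 x4=9, x2=12, x3=8; 0 of them equal 6, not exactly one  ✗
#7 x4=9, x7=9, x2=12; 1 of them equals 12  ✓
#8 abs(8 - 14) = 6; 6 > 5, exceeds bound 5  ✗
#9 values 9, 1, 14; x7 = 9 is not < x5 = 1  ✗

Constraints 3, 6, 8, and 9 are violated.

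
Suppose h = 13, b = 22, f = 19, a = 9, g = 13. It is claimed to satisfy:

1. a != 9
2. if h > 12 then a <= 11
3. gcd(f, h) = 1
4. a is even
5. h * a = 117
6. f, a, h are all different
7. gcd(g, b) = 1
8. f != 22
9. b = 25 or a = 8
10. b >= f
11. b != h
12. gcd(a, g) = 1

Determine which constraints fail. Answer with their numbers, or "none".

Constraints 1, 4, 9 do not hold.

1. a = 9, but 9 is required to differ — violated.
2. h = 13 > 12, so we need a ≤ 11; a = 9 ≤ 11 — satisfied.
3. gcd(19, 13) = 1 — satisfied.
4. a = 9 is odd — violated.
5. h * a = 13 * 9 = 117 — satisfied.
6. values 19, 9, 13 are pairwise distinct — satisfied.
7. gcd(13, 22) = 1 — satisfied.
8. f = 19, and 19 ≠ 22 — satisfied.
9. b = 22 ≠ 25 and a = 9 ≠ 8; both disjuncts false — violated.
10. b = 22, f = 19; 22 ≥ 19 — satisfied.
11. b = 22, h = 13; distinct — satisfied.
12. gcd(9, 13) = 1 — satisfied.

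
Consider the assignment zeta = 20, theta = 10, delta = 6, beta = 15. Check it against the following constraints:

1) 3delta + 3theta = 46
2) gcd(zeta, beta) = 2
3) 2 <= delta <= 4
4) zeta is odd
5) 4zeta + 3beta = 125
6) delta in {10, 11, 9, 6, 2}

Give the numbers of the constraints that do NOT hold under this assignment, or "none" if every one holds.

1) 3delta + 3theta = 3(6) + 3(10) = 48, not 46 — does not hold.
2) gcd(20, 15) = 5, not 2 — does not hold.
3) delta = 6 is outside [2, 4] — does not hold.
4) zeta = 20 is even — does not hold.
5) 4zeta + 3beta = 4(20) + 3(15) = 125 — holds.
6) delta = 6 is in {10, 11, 9, 6, 2} — holds.

Constraints 1, 2, 3, and 4 are violated.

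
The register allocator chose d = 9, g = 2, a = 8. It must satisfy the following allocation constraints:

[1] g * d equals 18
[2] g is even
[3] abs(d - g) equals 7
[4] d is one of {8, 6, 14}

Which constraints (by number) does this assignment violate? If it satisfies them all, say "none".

[1] g * d = 2 * 9 = 18 — holds.
[2] g = 2 is even — holds.
[3] abs(9 - 2) = 7 — holds.
[4] d = 9 is not in {8, 6, 14} — does not hold.

Constraint 4 does not hold.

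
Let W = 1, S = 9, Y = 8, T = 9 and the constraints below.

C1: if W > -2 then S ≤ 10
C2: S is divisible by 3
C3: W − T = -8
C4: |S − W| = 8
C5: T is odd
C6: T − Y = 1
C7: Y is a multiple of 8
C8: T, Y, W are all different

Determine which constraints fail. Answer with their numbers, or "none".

The assignment satisfies every constraint.

C1: W = 1 > -2, so we need S ≤ 10; S = 9 ≤ 10  ✔
C2: 9 / 3 = 3, so 3 divides 9  ✔
C3: W − T = 1 − 9 = -8  ✔
C4: |9 − 1| = 8  ✔
C5: T = 9 is odd  ✔
C6: T − Y = 9 − 8 = 1  ✔
C7: 8 / 8 = 1, so 8 divides 8  ✔
C8: values 9, 8, 1 are pairwise distinct  ✔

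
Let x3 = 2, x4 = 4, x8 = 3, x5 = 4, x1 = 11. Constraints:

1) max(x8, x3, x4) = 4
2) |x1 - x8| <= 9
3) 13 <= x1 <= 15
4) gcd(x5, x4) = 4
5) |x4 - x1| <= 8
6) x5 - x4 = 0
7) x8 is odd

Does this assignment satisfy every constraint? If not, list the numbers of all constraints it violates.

1) max(3, 2, 4) = 4  ✔
2) |11 - 3| = 8; 8 ≤ 9  ✔
3) x1 = 11 is outside [13, 15]  ✘
4) gcd(4, 4) = 4  ✔
5) |4 - 11| = 7; 7 ≤ 8  ✔
6) x5 - x4 = 4 - 4 = 0  ✔
7) x8 = 3 is odd  ✔

Constraint 3 is violated.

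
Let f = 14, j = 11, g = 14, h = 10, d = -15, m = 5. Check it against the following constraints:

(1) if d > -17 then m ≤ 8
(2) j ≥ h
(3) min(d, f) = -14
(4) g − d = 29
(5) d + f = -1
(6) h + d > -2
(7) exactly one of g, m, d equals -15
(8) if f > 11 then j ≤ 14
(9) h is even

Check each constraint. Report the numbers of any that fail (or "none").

Constraints 3, 6 are violated.

(1) d = -15 > -17, so we need m ≤ 8; m = 5 ≤ 8 — satisfied.
(2) j = 11, h = 10; 11 ≥ 10 — satisfied.
(3) min(-15, 14) = -15, not -14 — violated.
(4) g − d = 14 − (-15) = 29 — satisfied.
(5) d + f = -15 + 14 = -1 — satisfied.
(6) h + d = 10 + (-15) = -5; -5 ≤ -2, bound -2 not met — violated.
(7) g=14, m=5, d=-15; 1 of them equals -15 — satisfied.
(8) f = 14 > 11, so we need j ≤ 14; j = 11 ≤ 14 — satisfied.
(9) h = 10 is even — satisfied.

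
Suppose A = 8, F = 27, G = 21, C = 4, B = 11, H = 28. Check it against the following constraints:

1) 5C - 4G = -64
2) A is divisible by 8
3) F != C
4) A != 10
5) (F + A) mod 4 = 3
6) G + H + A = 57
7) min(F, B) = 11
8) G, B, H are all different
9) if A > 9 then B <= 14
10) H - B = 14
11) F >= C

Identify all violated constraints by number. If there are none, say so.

1) 5C - 4G = 5(4) - 4(21) = -64 — satisfied.
2) 8 / 8 = 1, so 8 divides 8 — satisfied.
3) F = 27, C = 4; distinct — satisfied.
4) A = 8, and 8 ≠ 10 — satisfied.
5) F + A = 35; 35 mod 4 = 3 — satisfied.
6) G + H + A = 21 + 28 + 8 = 57 — satisfied.
7) min(27, 11) = 11 — satisfied.
8) values 21, 11, 28 are pairwise distinct — satisfied.
9) A = 8, not > 9; antecedent false, conditional vacuously true — satisfied.
10) H - B = 28 - 11 = 17, not 14 — violated.
11) F = 27, C = 4; 27 ≥ 4 — satisfied.

Constraint 10 is violated.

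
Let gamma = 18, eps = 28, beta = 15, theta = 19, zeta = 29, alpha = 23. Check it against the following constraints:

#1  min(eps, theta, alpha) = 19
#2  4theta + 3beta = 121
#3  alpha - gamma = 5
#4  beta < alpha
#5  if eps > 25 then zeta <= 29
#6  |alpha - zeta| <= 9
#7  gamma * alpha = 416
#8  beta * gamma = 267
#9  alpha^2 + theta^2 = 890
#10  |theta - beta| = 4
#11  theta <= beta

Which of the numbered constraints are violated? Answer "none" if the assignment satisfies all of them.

#1 min(28, 19, 23) = 19 — satisfied.
#2 4theta + 3beta = 4(19) + 3(15) = 121 — satisfied.
#3 alpha - gamma = 23 - 18 = 5 — satisfied.
#4 beta = 15, alpha = 23; 15 < 23 — satisfied.
#5 eps = 28 > 25, so we need zeta ≤ 29; zeta = 29 ≤ 29 — satisfied.
#6 |23 - 29| = 6; 6 ≤ 9 — satisfied.
#7 gamma * alpha = 18 * 23 = 414, not 416 — violated.
#8 beta * gamma = 15 * 18 = 270, not 267 — violated.
#9 alpha^2 + theta^2 = 23^2 + 19^2 = 529 + 361 = 890 — satisfied.
#10 |19 - 15| = 4 — satisfied.
#11 theta = 19, beta = 15; 19 > 15 (want ≤) — violated.

Constraints 7, 8, 11 do not hold.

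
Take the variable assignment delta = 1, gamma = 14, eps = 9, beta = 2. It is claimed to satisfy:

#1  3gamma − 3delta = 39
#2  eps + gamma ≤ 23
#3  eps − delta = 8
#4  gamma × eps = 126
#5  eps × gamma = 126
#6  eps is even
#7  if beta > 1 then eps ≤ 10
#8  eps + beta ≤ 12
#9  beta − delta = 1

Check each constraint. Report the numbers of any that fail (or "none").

#1 3gamma − 3delta = 3(14) − 3(1) = 39 — satisfied.
#2 eps + gamma = 9 + 14 = 23; 23 ≤ 23 — satisfied.
#3 eps − delta = 9 − 1 = 8 — satisfied.
#4 gamma × eps = 14 × 9 = 126 — satisfied.
#5 eps × gamma = 9 × 14 = 126 — satisfied.
#6 eps = 9 is odd — violated.
#7 beta = 2 > 1, so we need eps ≤ 10; eps = 9 ≤ 10 — satisfied.
#8 eps + beta = 9 + 2 = 11; 11 ≤ 12 — satisfied.
#9 beta − delta = 2 − 1 = 1 — satisfied.

No — constraint 6 is not satisfied.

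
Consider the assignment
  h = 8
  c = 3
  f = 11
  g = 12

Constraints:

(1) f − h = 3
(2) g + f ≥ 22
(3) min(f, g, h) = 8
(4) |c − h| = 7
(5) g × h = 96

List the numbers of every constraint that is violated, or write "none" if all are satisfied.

(1) f − h = 11 − 8 = 3 — holds.
(2) g + f = 12 + 11 = 23; 23 ≥ 22 — holds.
(3) min(11, 12, 8) = 8 — holds.
(4) |3 − 8| = 5, not 7 — does not hold.
(5) g × h = 12 × 8 = 96 — holds.

Constraint 4 does not hold.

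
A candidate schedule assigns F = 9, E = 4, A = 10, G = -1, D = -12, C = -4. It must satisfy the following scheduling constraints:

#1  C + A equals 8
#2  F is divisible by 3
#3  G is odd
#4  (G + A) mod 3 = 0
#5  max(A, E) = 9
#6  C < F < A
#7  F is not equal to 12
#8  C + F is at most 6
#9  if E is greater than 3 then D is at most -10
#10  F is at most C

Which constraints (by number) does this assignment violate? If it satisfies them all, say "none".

#1 C + A = -4 + 10 = 6, not 8  ✘
#2 9 / 3 = 3, so 3 divides 9  ✔
#3 G = -1 is odd  ✔
#4 G + A = 9; 9 mod 3 = 0  ✔
#5 max(10, 4) = 10, not 9  ✘
#6 values -4 < 9 < 10  ✔
#7 F = 9, and 9 ≠ 12  ✔
#8 C + F = -4 + 9 = 5; 5 ≤ 6  ✔
#9 E = 4 > 3, so we need D ≤ -10; D = -12 ≤ -10  ✔
#10 F = 9, C = -4; 9 > -4 (want ≤)  ✘

Constraints 1, 5, 10 do not hold.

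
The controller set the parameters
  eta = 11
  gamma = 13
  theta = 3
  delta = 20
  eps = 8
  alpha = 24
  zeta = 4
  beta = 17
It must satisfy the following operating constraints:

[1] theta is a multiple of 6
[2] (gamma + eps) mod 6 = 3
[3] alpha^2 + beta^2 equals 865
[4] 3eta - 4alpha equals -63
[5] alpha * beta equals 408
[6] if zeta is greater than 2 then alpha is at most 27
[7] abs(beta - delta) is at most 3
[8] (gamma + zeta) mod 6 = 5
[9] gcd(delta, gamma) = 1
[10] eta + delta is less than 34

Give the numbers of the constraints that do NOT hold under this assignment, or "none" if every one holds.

[1] 3 = 6*0 + 3, so 6 does not divide 3  ✘
[2] gamma + eps = 21; 21 mod 6 = 3  ✔
[3] alpha^2 + beta^2 = 24^2 + 17^2 = 576 + 289 = 865  ✔
[4] 3eta - 4alpha = 3(11) - 4(24) = -63  ✔
[5] alpha * beta = 24 * 17 = 408  ✔
[6] zeta = 4 > 2, so we need alpha ≤ 27; alpha = 24 ≤ 27  ✔
[7] abs(17 - 20) = 3; 3 ≤ 3  ✔
[8] gamma + zeta = 17; 17 mod 6 = 5  ✔
[9] gcd(20, 13) = 1  ✔
[10] eta + delta = 11 + 20 = 31; 31 < 34  ✔

The assignment fails constraint 1.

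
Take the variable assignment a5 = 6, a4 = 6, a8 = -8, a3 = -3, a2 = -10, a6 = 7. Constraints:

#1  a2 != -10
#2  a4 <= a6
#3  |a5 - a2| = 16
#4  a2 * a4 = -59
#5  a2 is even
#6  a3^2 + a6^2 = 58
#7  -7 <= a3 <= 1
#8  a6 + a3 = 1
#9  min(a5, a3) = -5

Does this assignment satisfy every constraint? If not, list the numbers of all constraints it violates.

Violated: 1, 4, 8, and 9.

#1 a2 = -10, but -10 is required to differ — violated.
#2 a4 = 6, a6 = 7; 6 ≤ 7 — satisfied.
#3 |6 - (-10)| = 16 — satisfied.
#4 a2 * a4 = -10 * 6 = -60, not -59 — violated.
#5 a2 = -10 is even — satisfied.
#6 a3^2 + a6^2 = (-3)^2 + 7^2 = 9 + 49 = 58 — satisfied.
#7 a3 = -3 lies in [-7, 1] — satisfied.
#8 a6 + a3 = 7 + (-3) = 4, not 1 — violated.
#9 min(6, -3) = -3, not -5 — violated.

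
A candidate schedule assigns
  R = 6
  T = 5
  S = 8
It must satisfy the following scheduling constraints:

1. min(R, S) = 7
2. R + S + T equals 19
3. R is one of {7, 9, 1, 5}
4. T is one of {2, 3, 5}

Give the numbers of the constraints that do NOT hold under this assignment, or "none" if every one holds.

The assignment fails constraints 1, 3.

1. min(6, 8) = 6, not 7 — fails.
2. R + S + T = 6 + 8 + 5 = 19 — holds.
3. R = 6 is not in {7, 9, 1, 5} — fails.
4. T = 5 is in {2, 3, 5} — holds.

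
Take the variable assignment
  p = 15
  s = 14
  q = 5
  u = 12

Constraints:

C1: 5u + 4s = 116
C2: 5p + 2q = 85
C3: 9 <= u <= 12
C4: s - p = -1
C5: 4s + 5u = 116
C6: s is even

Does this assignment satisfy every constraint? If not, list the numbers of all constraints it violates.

C1: 5u + 4s = 5(12) + 4(14) = 116  true
C2: 5p + 2q = 5(15) + 2(5) = 85  true
C3: u = 12 lies in [9, 12]  true
C4: s - p = 14 - 15 = -1  true
C5: 4s + 5u = 4(14) + 5(12) = 116  true
C6: s = 14 is even  true

No violations.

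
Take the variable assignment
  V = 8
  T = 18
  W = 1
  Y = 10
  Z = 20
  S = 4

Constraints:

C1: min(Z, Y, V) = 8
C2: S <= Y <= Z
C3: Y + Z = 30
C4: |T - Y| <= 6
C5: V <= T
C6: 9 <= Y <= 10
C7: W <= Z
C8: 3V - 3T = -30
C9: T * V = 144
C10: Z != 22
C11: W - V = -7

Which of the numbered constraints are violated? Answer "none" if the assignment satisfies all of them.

C1: min(20, 10, 8) = 8 — holds.
C2: values 4 <= 10 <= 20 — holds.
C3: Y + Z = 10 + 20 = 30 — holds.
C4: |18 - 10| = 8; 8 > 6, exceeds bound 6 — fails.
C5: V = 8, T = 18; 8 ≤ 18 — holds.
C6: Y = 10 lies in [9, 10] — holds.
C7: W = 1, Z = 20; 1 ≤ 20 — holds.
C8: 3V - 3T = 3(8) - 3(18) = -30 — holds.
C9: T * V = 18 * 8 = 144 — holds.
C10: Z = 20, and 20 ≠ 22 — holds.
C11: W - V = 1 - 8 = -7 — holds.

The assignment fails constraint 4.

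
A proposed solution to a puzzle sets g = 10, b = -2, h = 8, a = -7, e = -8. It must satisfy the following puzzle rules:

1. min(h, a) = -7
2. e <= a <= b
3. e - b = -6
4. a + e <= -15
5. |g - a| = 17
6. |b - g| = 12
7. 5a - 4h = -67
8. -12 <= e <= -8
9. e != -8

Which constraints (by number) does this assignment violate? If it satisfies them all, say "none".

1. min(8, -7) = -7  yes
2. values -8 <= -7 <= -2  yes
3. e - b = -8 - (-2) = -6  yes
4. a + e = -7 + (-8) = -15; -15 ≤ -15  yes
5. |10 - (-7)| = 17  yes
6. |-2 - 10| = 12  yes
7. 5a - 4h = 5(-7) - 4(8) = -67  yes
8. e = -8 lies in [-12, -8]  yes
9. e = -8, but -8 is required to differ  no

Constraint 9 is violated.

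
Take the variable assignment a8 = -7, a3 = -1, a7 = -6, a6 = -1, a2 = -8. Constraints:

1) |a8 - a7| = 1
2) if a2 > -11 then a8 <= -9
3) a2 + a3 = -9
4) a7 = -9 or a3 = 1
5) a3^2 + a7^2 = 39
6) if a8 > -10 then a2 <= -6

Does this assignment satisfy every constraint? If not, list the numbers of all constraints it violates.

Constraints 2, 4, and 5 do not hold.

1) |-7 - (-6)| = 1 — satisfied.
2) a2 = -8 > -11, so we need a8 ≤ -9; but a8 = -7 > -9 — violated.
3) a2 + a3 = -8 + (-1) = -9 — satisfied.
4) a7 = -6 ≠ -9 and a3 = -1 ≠ 1; both disjuncts false — violated.
5) a3^2 + a7^2 = (-1)^2 + (-6)^2 = 1 + 36 = 37, not 39 — violated.
6) a8 = -7 > -10, so we need a2 ≤ -6; a2 = -8 ≤ -6 — satisfied.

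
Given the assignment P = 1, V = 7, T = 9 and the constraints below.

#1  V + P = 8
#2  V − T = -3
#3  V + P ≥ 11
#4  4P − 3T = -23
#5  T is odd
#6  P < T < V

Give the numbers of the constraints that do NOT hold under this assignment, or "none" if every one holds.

The assignment fails constraints 2, 3, 6.

#1 V + P = 7 + 1 = 8  yes
#2 V − T = 7 − 9 = -2, not -3  no
#3 V + P = 7 + 1 = 8; 8 < 11, bound 11 not met  no
#4 4P − 3T = 4(1) − 3(9) = -23  yes
#5 T = 9 is odd  yes
#6 values 1, 9, 7; T = 9 is not < V = 7  no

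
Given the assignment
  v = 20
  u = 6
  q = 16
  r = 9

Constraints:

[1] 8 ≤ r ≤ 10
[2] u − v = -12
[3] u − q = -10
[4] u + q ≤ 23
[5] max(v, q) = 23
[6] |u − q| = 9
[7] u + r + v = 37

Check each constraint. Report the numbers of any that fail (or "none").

[1] r = 9 lies in [8, 10]  yes
[2] u − v = 6 − 20 = -14, not -12  no
[3] u − q = 6 − 16 = -10  yes
[4] u + q = 6 + 16 = 22; 22 ≤ 23  yes
[5] max(20, 16) = 20, not 23  no
[6] |6 − 16| = 10, not 9  no
[7] u + r + v = 6 + 9 + 20 = 35, not 37  no

Violated: 2, 5, 6, 7.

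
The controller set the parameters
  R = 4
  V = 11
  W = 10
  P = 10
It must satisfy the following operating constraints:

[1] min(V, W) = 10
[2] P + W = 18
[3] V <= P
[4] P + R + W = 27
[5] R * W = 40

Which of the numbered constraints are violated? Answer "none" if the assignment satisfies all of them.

Constraints 2, 3, and 4 are violated.

[1] min(11, 10) = 10 — holds.
[2] P + W = 10 + 10 = 20, not 18 — fails.
[3] V = 11, P = 10; 11 > 10 (want ≤) — fails.
[4] P + R + W = 10 + 4 + 10 = 24, not 27 — fails.
[5] R * W = 4 * 10 = 40 — holds.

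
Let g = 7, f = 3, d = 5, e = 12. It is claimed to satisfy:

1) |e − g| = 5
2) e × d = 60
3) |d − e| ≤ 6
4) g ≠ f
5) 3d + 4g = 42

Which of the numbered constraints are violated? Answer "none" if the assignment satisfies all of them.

Constraints 3 and 5 are violated.

1) |12 − 7| = 5  ✔
2) e × d = 12 × 5 = 60  ✔
3) |5 − 12| = 7; 7 > 6, exceeds bound 6  ✘
4) g = 7, f = 3; distinct  ✔
5) 3d + 4g = 3(5) + 4(7) = 43, not 42  ✘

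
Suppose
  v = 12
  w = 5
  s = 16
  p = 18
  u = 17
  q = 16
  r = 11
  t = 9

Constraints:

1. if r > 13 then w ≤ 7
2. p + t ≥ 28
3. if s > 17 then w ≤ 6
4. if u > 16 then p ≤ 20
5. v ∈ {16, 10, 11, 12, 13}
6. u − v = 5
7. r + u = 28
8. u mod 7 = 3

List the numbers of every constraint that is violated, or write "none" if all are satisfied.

No — constraint 2 is not satisfied.

1. r = 11, not > 13; antecedent false, conditional vacuously true — holds.
2. p + t = 18 + 9 = 27; 27 < 28, bound 28 not met — fails.
3. s = 16, not > 17; antecedent false, conditional vacuously true — holds.
4. u = 17 > 16, so we need p ≤ 20; p = 18 ≤ 20 — holds.
5. v = 12 is in {16, 10, 11, 12, 13} — holds.
6. u − v = 17 − 12 = 5 — holds.
7. r + u = 11 + 17 = 28 — holds.
8. 17 mod 7 = 3 — holds.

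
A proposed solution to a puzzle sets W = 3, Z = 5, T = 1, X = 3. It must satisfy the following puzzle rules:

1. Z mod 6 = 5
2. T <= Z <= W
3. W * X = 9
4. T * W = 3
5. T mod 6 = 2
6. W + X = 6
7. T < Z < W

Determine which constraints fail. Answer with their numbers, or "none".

Constraints 2, 5, and 7 are violated.

1. 5 mod 6 = 5 — holds.
2. values 1, 5, 3; Z = 5 is not <= W = 3 — fails.
3. W * X = 3 * 3 = 9 — holds.
4. T * W = 1 * 3 = 3 — holds.
5. 1 mod 6 = 1, not 2 — fails.
6. W + X = 3 + 3 = 6 — holds.
7. values 1, 5, 3; Z = 5 is not < W = 3 — fails.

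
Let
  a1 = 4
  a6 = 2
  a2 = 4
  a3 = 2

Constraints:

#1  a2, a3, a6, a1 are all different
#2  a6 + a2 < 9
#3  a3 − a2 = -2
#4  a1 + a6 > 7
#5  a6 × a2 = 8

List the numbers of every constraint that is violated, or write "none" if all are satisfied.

Constraints 1 and 4 do not hold.

#1 a3 = a6 = 2, not all different — violated.
#2 a6 + a2 = 2 + 4 = 6; 6 < 9 — satisfied.
#3 a3 − a2 = 2 − 4 = -2 — satisfied.
#4 a1 + a6 = 4 + 2 = 6; 6 ≤ 7, bound 7 not met — violated.
#5 a6 × a2 = 2 × 4 = 8 — satisfied.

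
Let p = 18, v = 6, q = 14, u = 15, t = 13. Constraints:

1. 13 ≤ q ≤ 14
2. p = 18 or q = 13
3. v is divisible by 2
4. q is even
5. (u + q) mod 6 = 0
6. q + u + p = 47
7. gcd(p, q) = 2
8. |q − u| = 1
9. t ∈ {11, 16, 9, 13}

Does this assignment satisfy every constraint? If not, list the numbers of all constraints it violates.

1. q = 14 lies in [13, 14] — holds.
2. p = 18 = 18 (first disjunct) — holds.
3. 6 / 2 = 3, so 2 divides 6 — holds.
4. q = 14 is even — holds.
5. u + q = 29; 29 mod 6 = 5, not 0 — fails.
6. q + u + p = 14 + 15 + 18 = 47 — holds.
7. gcd(18, 14) = 2 — holds.
8. |14 − 15| = 1 — holds.
9. t = 13 is in {11, 16, 9, 13} — holds.

Violated: 5.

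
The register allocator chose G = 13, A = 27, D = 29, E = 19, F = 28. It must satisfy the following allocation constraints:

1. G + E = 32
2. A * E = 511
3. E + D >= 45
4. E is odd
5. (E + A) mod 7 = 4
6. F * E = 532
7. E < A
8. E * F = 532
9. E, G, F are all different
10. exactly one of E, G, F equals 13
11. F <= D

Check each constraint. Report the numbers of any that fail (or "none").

Constraint 2 is violated.

1. G + E = 13 + 19 = 32 — holds.
2. A * E = 27 * 19 = 513, not 511 — does not hold.
3. E + D = 19 + 29 = 48; 48 ≥ 45 — holds.
4. E = 19 is odd — holds.
5. E + A = 46; 46 mod 7 = 4 — holds.
6. F * E = 28 * 19 = 532 — holds.
7. E = 19, A = 27; 19 < 27 — holds.
8. E * F = 19 * 28 = 532 — holds.
9. values 19, 13, 28 are pairwise distinct — holds.
10. E=19, G=13, F=28; 1 of them equals 13 — holds.
11. F = 28, D = 29; 28 ≤ 29 — holds.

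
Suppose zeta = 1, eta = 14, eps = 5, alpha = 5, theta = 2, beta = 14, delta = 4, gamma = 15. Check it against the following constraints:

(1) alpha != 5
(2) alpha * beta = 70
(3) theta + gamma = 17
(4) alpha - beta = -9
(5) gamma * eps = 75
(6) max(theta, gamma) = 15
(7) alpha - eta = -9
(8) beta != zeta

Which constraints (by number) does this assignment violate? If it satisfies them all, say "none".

(1) alpha = 5, but 5 is required to differ — fails.
(2) alpha * beta = 5 * 14 = 70 — holds.
(3) theta + gamma = 2 + 15 = 17 — holds.
(4) alpha - beta = 5 - 14 = -9 — holds.
(5) gamma * eps = 15 * 5 = 75 — holds.
(6) max(2, 15) = 15 — holds.
(7) alpha - eta = 5 - 14 = -9 — holds.
(8) beta = 14, zeta = 1; distinct — holds.

The assignment fails constraint 1.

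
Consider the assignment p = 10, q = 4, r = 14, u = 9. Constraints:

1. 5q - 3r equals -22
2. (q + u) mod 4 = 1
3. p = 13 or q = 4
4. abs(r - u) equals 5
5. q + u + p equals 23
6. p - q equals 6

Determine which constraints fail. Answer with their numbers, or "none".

1. 5q - 3r = 5(4) - 3(14) = -22 — satisfied.
2. q + u = 13; 13 mod 4 = 1 — satisfied.
3. p = 10 ≠ 13, but q = 4 = 4 (second disjunct) — satisfied.
4. abs(14 - 9) = 5 — satisfied.
5. q + u + p = 4 + 9 + 10 = 23 — satisfied.
6. p - q = 10 - 4 = 6 — satisfied.

No violations.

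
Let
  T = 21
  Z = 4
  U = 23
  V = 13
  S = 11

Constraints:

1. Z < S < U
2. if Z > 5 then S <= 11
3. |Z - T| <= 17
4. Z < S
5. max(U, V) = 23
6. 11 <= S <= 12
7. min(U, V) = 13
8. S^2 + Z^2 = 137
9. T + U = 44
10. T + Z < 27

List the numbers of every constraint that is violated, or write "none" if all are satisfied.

1. values 4 < 11 < 23  OK
2. Z = 4, not > 5; antecedent false, conditional vacuously true  OK
3. |4 - 21| = 17; 17 ≤ 17  OK
4. Z = 4, S = 11; 4 < 11  OK
5. max(23, 13) = 23  OK
6. S = 11 lies in [11, 12]  OK
7. min(23, 13) = 13  OK
8. S^2 + Z^2 = 11^2 + 4^2 = 121 + 16 = 137  OK
9. T + U = 21 + 23 = 44  OK
10. T + Z = 21 + 4 = 25; 25 < 27  OK

None — every constraint holds.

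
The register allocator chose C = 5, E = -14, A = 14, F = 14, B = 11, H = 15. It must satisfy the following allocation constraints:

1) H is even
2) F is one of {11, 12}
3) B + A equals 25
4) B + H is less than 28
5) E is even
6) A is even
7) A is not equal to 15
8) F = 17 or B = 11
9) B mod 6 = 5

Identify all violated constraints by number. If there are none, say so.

Violated: 1, 2.

1) H = 15 is odd — fails.
2) F = 14 is not in {11, 12} — fails.
3) B + A = 11 + 14 = 25 — holds.
4) B + H = 11 + 15 = 26; 26 < 28 — holds.
5) E = -14 is even — holds.
6) A = 14 is even — holds.
7) A = 14, and 14 ≠ 15 — holds.
8) F = 14 ≠ 17, but B = 11 = 11 (second disjunct) — holds.
9) 11 mod 6 = 5 — holds.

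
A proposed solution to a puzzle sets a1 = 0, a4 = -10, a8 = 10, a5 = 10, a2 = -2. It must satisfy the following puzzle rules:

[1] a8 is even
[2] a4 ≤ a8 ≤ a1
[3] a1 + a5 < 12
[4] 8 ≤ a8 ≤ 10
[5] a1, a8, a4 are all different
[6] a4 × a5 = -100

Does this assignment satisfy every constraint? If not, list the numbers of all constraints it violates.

[1] a8 = 10 is even — satisfied.
[2] values -10, 10, 0; a8 = 10 is not ≤ a1 = 0 — violated.
[3] a1 + a5 = 0 + 10 = 10; 10 < 12 — satisfied.
[4] a8 = 10 lies in [8, 10] — satisfied.
[5] values 0, 10, -10 are pairwise distinct — satisfied.
[6] a4 × a5 = -10 × 10 = -100 — satisfied.

Violated: 2.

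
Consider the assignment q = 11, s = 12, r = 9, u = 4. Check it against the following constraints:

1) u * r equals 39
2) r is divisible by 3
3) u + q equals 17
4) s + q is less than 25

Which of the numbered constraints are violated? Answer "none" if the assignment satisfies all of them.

The assignment fails constraints 1 and 3.

1) u * r = 4 * 9 = 36, not 39 — does not hold.
2) 9 / 3 = 3, so 3 divides 9 — holds.
3) u + q = 4 + 11 = 15, not 17 — does not hold.
4) s + q = 12 + 11 = 23; 23 < 25 — holds.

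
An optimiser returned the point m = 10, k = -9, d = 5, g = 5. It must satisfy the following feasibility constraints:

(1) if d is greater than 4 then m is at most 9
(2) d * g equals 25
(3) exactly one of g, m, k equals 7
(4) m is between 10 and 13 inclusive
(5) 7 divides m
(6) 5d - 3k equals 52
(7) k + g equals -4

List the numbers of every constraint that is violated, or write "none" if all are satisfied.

No — constraints 1, 3, and 5 are not satisfied.

(1) d = 5 > 4, so we need m ≤ 9; but m = 10 > 9  ✗
(2) d * g = 5 * 5 = 25  ✓
(3) g=5, m=10, k=-9; 0 of them equal 7, not exactly one  ✗
(4) m = 10 lies in [10, 13]  ✓
(5) 10 = 7*1 + 3, so 7 does not divide 10  ✗
(6) 5d - 3k = 5(5) - 3(-9) = 52  ✓
(7) k + g = -9 + 5 = -4  ✓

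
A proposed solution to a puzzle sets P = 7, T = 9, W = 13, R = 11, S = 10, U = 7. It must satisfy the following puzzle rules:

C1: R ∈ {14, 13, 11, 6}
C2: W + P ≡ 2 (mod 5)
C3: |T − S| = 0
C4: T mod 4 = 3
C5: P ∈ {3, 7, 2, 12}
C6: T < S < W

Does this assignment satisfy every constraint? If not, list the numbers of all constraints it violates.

C1: R = 11 is in {14, 13, 11, 6}  ✓
C2: W + P = 20; 20 mod 5 = 0, not 2  ✗
C3: |9 − 10| = 1, not 0  ✗
C4: 9 mod 4 = 1, not 3  ✗
C5: P = 7 is in {3, 7, 2, 12}  ✓
C6: values 9 < 10 < 13  ✓

Constraints 2, 3, and 4 do not hold.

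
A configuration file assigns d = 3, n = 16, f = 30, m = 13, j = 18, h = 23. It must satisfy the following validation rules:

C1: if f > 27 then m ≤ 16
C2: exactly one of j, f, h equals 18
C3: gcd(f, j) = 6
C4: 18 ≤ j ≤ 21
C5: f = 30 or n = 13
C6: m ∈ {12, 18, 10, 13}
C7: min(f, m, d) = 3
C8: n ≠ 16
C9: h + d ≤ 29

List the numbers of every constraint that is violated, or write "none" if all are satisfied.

Constraint 8 does not hold.

C1: f = 30 > 27, so we need m ≤ 16; m = 13 ≤ 16 — holds.
C2: j=18, f=30, h=23; 1 of them equals 18 — holds.
C3: gcd(30, 18) = 6 — holds.
C4: j = 18 lies in [18, 21] — holds.
C5: f = 30 = 30 (first disjunct) — holds.
C6: m = 13 is in {12, 18, 10, 13} — holds.
C7: min(30, 13, 3) = 3 — holds.
C8: n = 16, but 16 is required to differ — does not hold.
C9: h + d = 23 + 3 = 26; 26 ≤ 29 — holds.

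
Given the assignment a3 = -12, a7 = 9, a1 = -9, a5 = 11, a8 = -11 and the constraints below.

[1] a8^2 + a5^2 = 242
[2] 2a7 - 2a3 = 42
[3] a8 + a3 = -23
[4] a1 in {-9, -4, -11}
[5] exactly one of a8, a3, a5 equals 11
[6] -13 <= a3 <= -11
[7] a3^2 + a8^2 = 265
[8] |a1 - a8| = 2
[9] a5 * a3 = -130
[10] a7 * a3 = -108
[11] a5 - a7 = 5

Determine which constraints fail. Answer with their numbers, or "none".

[1] a8^2 + a5^2 = (-11)^2 + 11^2 = 121 + 121 = 242  ✓
[2] 2a7 - 2a3 = 2(9) - 2(-12) = 42  ✓
[3] a8 + a3 = -11 + (-12) = -23  ✓
[4] a1 = -9 is in {-9, -4, -11}  ✓
[5] a8=-11, a3=-12, a5=11; 1 of them equals 11  ✓
[6] a3 = -12 lies in [-13, -11]  ✓
[7] a3^2 + a8^2 = (-12)^2 + (-11)^2 = 144 + 121 = 265  ✓
[8] |-9 - (-11)| = 2  ✓
[9] a5 * a3 = 11 * (-12) = -132, not -130  ✗
[10] a7 * a3 = 9 * (-12) = -108  ✓
[11] a5 - a7 = 11 - 9 = 2, not 5  ✗

Constraints 9, 11 are violated.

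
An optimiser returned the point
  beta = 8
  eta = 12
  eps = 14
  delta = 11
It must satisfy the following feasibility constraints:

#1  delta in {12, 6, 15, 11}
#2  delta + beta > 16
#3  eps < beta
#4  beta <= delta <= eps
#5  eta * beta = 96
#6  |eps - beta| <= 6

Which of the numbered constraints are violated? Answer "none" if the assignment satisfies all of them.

No — constraint 3 is not satisfied.

#1 delta = 11 is in {12, 6, 15, 11} — OK.
#2 delta + beta = 11 + 8 = 19; 19 > 16 — OK.
#3 eps = 14, beta = 8; 14 ≥ 8 (want <) — violated.
#4 values 8 <= 11 <= 14 — OK.
#5 eta * beta = 12 * 8 = 96 — OK.
#6 |14 - 8| = 6; 6 ≤ 6 — OK.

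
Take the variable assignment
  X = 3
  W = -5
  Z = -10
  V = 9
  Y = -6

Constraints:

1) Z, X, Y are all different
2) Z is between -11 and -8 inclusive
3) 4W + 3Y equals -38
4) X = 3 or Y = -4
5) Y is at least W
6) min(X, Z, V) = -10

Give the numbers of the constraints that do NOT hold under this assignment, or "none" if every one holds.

1) values -10, 3, -6 are pairwise distinct  true
2) Z = -10 lies in [-11, -8]  true
3) 4W + 3Y = 4(-5) + 3(-6) = -38  true
4) X = 3 = 3 (first disjunct)  true
5) Y = -6, W = -5; -6 < -5 (want ≥)  false
6) min(3, -10, 9) = -10  true

The assignment fails constraint 5.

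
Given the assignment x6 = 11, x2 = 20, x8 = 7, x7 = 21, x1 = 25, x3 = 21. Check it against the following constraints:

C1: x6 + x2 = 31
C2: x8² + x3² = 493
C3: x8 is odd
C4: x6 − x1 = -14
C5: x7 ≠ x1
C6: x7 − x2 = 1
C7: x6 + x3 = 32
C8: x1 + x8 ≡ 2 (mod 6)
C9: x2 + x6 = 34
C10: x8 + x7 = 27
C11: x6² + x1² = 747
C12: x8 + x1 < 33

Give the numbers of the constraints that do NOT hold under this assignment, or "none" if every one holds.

Constraints 2, 9, 10, and 11 are violated.

C1: x6 + x2 = 11 + 20 = 31 — holds.
C2: x8² + x3² = 7² + 21² = 49 + 441 = 490, not 493 — does not hold.
C3: x8 = 7 is odd — holds.
C4: x6 − x1 = 11 − 25 = -14 — holds.
C5: x7 = 21, x1 = 25; distinct — holds.
C6: x7 − x2 = 21 − 20 = 1 — holds.
C7: x6 + x3 = 11 + 21 = 32 — holds.
C8: x1 + x8 = 32; 32 mod 6 = 2 — holds.
C9: x2 + x6 = 20 + 11 = 31, not 34 — does not hold.
C10: x8 + x7 = 7 + 21 = 28, not 27 — does not hold.
C11: x6² + x1² = 11² + 25² = 121 + 625 = 746, not 747 — does not hold.
C12: x8 + x1 = 7 + 25 = 32; 32 < 33 — holds.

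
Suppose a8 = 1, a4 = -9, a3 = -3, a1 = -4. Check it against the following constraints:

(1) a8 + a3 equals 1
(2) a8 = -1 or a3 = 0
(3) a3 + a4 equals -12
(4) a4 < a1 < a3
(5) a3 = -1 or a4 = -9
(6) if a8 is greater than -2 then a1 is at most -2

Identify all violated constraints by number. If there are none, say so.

No — constraints 1 and 2 are not satisfied.

(1) a8 + a3 = 1 + (-3) = -2, not 1 — violated.
(2) a8 = 1 ≠ -1 and a3 = -3 ≠ 0; both disjuncts false — violated.
(3) a3 + a4 = -3 + (-9) = -12 — satisfied.
(4) values -9 < -4 < -3 — satisfied.
(5) a3 = -3 ≠ -1, but a4 = -9 = -9 (second disjunct) — satisfied.
(6) a8 = 1 > -2, so we need a1 ≤ -2; a1 = -4 ≤ -2 — satisfied.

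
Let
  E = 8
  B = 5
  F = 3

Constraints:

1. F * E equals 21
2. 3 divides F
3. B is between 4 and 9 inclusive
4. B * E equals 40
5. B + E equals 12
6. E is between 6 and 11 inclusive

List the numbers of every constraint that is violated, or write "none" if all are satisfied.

1. F * E = 3 * 8 = 24, not 21  false
2. 3 / 3 = 1, so 3 divides 3  true
3. B = 5 lies in [4, 9]  true
4. B * E = 5 * 8 = 40  true
5. B + E = 5 + 8 = 13, not 12  false
6. E = 8 lies in [6, 11]  true

Constraints 1, 5 are violated.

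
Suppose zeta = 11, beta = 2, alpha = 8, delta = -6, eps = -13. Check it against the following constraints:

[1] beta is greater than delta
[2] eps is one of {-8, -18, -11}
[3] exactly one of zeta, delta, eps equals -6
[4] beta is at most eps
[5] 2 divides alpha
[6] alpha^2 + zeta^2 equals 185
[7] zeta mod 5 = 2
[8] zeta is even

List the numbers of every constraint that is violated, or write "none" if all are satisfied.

[1] beta = 2, delta = -6; 2 > -6 — satisfied.
[2] eps = -13 is not in {-8, -18, -11} — violated.
[3] zeta=11, delta=-6, eps=-13; 1 of them equals -6 — satisfied.
[4] beta = 2, eps = -13; 2 > -13 (want ≤) — violated.
[5] 8 / 2 = 4, so 2 divides 8 — satisfied.
[6] alpha^2 + zeta^2 = 8^2 + 11^2 = 64 + 121 = 185 — satisfied.
[7] 11 mod 5 = 1, not 2 — violated.
[8] zeta = 11 is odd — violated.

Constraints 2, 4, 7, and 8 are violated.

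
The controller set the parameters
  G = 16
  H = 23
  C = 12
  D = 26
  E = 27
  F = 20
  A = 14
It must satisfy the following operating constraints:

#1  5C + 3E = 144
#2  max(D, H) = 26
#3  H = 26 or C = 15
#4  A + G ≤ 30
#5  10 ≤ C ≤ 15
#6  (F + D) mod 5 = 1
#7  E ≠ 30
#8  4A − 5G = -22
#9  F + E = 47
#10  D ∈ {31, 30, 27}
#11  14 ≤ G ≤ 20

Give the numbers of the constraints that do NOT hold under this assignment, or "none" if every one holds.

#1 5C + 3E = 5(12) + 3(27) = 141, not 144  FAIL
#2 max(26, 23) = 26  OK
#3 H = 23 ≠ 26 and C = 12 ≠ 15; both disjuncts false  FAIL
#4 A + G = 14 + 16 = 30; 30 ≤ 30  OK
#5 C = 12 lies in [10, 15]  OK
#6 F + D = 46; 46 mod 5 = 1  OK
#7 E = 27, and 27 ≠ 30  OK
#8 4A − 5G = 4(14) − 5(16) = -24, not -22  FAIL
#9 F + E = 20 + 27 = 47  OK
#10 D = 26 is not in {31, 30, 27}  FAIL
#11 G = 16 lies in [14, 20]  OK

Constraints 1, 3, 8, and 10 do not hold.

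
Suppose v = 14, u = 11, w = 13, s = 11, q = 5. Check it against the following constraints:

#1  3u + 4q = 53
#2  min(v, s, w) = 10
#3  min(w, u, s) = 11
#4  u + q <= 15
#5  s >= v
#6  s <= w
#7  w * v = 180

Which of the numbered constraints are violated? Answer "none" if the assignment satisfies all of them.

Constraints 2, 4, 5, and 7 do not hold.

#1 3u + 4q = 3(11) + 4(5) = 53 — holds.
#2 min(14, 11, 13) = 11, not 10 — fails.
#3 min(13, 11, 11) = 11 — holds.
#4 u + q = 11 + 5 = 16; 16 > 15, bound 15 not met — fails.
#5 s = 11, v = 14; 11 < 14 (want ≥) — fails.
#6 s = 11, w = 13; 11 ≤ 13 — holds.
#7 w * v = 13 * 14 = 182, not 180 — fails.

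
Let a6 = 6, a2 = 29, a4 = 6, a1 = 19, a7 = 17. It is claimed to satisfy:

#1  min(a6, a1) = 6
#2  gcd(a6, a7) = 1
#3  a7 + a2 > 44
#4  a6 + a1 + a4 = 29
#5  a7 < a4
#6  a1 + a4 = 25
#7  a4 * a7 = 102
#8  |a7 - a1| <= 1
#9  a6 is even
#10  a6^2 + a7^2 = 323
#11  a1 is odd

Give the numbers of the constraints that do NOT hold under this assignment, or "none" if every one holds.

Constraints 4, 5, 8, and 10 do not hold.

#1 min(6, 19) = 6  ✓
#2 gcd(6, 17) = 1  ✓
#3 a7 + a2 = 17 + 29 = 46; 46 > 44  ✓
#4 a6 + a1 + a4 = 6 + 19 + 6 = 31, not 29  ✗
#5 a7 = 17, a4 = 6; 17 ≥ 6 (want <)  ✗
#6 a1 + a4 = 19 + 6 = 25  ✓
#7 a4 * a7 = 6 * 17 = 102  ✓
#8 |17 - 19| = 2; 2 > 1, exceeds bound 1  ✗
#9 a6 = 6 is even  ✓
#10 a6^2 + a7^2 = 6^2 + 17^2 = 36 + 289 = 325, not 323  ✗
#11 a1 = 19 is odd  ✓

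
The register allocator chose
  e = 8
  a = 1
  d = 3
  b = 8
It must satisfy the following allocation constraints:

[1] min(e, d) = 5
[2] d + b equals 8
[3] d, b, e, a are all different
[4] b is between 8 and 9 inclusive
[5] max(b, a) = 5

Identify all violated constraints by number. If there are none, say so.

No — constraints 1, 2, 3, 5 are not satisfied.

[1] min(8, 3) = 3, not 5 — violated.
[2] d + b = 3 + 8 = 11, not 8 — violated.
[3] b = e = 8, not all different — violated.
[4] b = 8 lies in [8, 9] — satisfied.
[5] max(8, 1) = 8, not 5 — violated.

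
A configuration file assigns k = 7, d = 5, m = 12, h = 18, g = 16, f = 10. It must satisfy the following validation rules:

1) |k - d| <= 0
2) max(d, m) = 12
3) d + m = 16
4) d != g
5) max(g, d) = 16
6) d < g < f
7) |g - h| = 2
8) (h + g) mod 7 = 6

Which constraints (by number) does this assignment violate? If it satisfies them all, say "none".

Constraints 1, 3, 6 are violated.

1) |7 - 5| = 2; 2 > 0, exceeds bound 0  ✘
2) max(5, 12) = 12  ✔
3) d + m = 5 + 12 = 17, not 16  ✘
4) d = 5, g = 16; distinct  ✔
5) max(16, 5) = 16  ✔
6) values 5, 16, 10; g = 16 is not < f = 10  ✘
7) |16 - 18| = 2  ✔
8) h + g = 34; 34 mod 7 = 6  ✔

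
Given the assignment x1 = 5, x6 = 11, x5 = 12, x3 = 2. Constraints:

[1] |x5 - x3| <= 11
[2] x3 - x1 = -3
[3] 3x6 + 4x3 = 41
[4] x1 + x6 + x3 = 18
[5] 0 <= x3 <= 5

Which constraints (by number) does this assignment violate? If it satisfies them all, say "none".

Yes — all constraints hold.

[1] |12 - 2| = 10; 10 ≤ 11 — satisfied.
[2] x3 - x1 = 2 - 5 = -3 — satisfied.
[3] 3x6 + 4x3 = 3(11) + 4(2) = 41 — satisfied.
[4] x1 + x6 + x3 = 5 + 11 + 2 = 18 — satisfied.
[5] x3 = 2 lies in [0, 5] — satisfied.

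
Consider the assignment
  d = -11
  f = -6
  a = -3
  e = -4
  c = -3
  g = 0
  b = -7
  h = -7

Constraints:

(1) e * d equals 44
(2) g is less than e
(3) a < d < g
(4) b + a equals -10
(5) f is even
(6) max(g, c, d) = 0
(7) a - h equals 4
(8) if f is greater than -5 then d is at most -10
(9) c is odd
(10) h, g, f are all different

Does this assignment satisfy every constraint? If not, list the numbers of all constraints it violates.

The assignment fails constraints 2, 3.

(1) e * d = -4 * (-11) = 44 — holds.
(2) g = 0, e = -4; 0 ≥ -4 (want <) — does not hold.
(3) values -3, -11, 0; a = -3 is not < d = -11 — does not hold.
(4) b + a = -7 + (-3) = -10 — holds.
(5) f = -6 is even — holds.
(6) max(0, -3, -11) = 0 — holds.
(7) a - h = -3 - (-7) = 4 — holds.
(8) f = -6, not > -5; antecedent false, conditional vacuously true — holds.
(9) c = -3 is odd — holds.
(10) values -7, 0, -6 are pairwise distinct — holds.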